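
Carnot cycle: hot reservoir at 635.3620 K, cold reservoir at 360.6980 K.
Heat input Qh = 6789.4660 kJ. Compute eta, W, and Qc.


eta = 1 - 360.6980/635.3620 = 0.4323
W = 0.4323 * 6789.4660 = 2935.0542 kJ
Qc = 6789.4660 - 2935.0542 = 3854.4118 kJ

eta = 43.2295%, W = 2935.0542 kJ, Qc = 3854.4118 kJ


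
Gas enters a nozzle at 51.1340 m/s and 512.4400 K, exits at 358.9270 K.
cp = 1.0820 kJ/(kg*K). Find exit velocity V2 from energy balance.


dT = 153.5130 K
2*cp*1000*dT = 332202.1320
V1^2 = 2614.6860
V2 = sqrt(334816.8180) = 578.6336 m/s

578.6336 m/s


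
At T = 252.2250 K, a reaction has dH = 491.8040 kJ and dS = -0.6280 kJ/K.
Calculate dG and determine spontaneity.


T*dS = 252.2250 * -0.6280 = -158.3973 kJ
dG = 491.8040 + 158.3973 = 650.2013 kJ (non-spontaneous)

dG = 650.2013 kJ, non-spontaneous


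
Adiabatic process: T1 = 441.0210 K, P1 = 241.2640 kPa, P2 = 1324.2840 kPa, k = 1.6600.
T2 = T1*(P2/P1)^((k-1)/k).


(k-1)/k = 0.3976
(P2/P1)^exp = 1.9679
T2 = 441.0210 * 1.9679 = 867.9062 K

867.9062 K


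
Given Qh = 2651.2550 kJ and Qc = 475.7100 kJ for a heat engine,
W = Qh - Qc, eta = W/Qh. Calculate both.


W = 2651.2550 - 475.7100 = 2175.5450 kJ
eta = 2175.5450 / 2651.2550 = 0.8206 = 82.0572%

W = 2175.5450 kJ, eta = 82.0572%


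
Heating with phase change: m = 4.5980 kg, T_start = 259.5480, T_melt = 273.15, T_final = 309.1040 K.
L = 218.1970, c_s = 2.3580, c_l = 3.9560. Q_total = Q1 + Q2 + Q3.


Q1 (sensible, solid) = 4.5980 * 2.3580 * 13.6020 = 147.4740 kJ
Q2 (latent) = 4.5980 * 218.1970 = 1003.2698 kJ
Q3 (sensible, liquid) = 4.5980 * 3.9560 * 35.9540 = 653.9920 kJ
Q_total = 1804.7359 kJ

1804.7359 kJ


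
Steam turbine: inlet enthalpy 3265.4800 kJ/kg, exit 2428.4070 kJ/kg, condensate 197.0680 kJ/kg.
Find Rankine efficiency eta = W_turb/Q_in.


W = 837.0730 kJ/kg
Q_in = 3068.4120 kJ/kg
eta = 0.2728 = 27.2803%

eta = 27.2803%


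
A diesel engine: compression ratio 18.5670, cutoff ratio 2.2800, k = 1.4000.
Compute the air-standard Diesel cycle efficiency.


r^(k-1) = 3.2173
rc^k = 3.1704
eta = 0.6236 = 62.3559%

62.3559%


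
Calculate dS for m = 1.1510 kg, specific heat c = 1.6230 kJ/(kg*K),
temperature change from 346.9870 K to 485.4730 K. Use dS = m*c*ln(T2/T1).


T2/T1 = 1.3991
ln(T2/T1) = 0.3358
dS = 1.1510 * 1.6230 * 0.3358 = 0.6274 kJ/K

0.6274 kJ/K


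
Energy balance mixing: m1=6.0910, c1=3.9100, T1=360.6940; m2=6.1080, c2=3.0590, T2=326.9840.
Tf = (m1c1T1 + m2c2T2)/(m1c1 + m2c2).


num = 14699.7105
den = 42.5002
Tf = 345.8741 K

345.8741 K


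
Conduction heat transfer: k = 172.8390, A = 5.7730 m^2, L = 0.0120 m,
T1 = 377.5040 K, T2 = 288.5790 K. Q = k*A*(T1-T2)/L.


dT = 88.9250 K
Q = 172.8390 * 5.7730 * 88.9250 / 0.0120 = 7394110.3931 W

7394110.3931 W


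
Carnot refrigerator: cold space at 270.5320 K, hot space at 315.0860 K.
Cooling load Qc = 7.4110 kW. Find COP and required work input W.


COP = 270.5320 / 44.5540 = 6.0720
W = 7.4110 / 6.0720 = 1.2205 kW

COP = 6.0720, W = 1.2205 kW


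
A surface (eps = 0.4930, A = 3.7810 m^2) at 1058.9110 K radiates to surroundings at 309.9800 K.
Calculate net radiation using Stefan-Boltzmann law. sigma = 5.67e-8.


T^4 = 1.2573e+12
Tsurr^4 = 9.2328e+09
Q = 0.4930 * 5.67e-8 * 3.7810 * 1.2481e+12 = 131908.7277 W

131908.7277 W


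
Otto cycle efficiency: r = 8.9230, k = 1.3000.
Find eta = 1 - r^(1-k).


r^(k-1) = 1.9282
eta = 1 - 1/1.9282 = 0.4814 = 48.1383%

48.1383%


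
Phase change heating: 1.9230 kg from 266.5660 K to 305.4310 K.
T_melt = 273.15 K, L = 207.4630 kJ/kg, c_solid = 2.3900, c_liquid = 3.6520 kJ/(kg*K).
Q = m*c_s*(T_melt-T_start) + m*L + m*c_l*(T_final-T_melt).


Q1 (sensible, solid) = 1.9230 * 2.3900 * 6.5840 = 30.2599 kJ
Q2 (latent) = 1.9230 * 207.4630 = 398.9513 kJ
Q3 (sensible, liquid) = 1.9230 * 3.6520 * 32.2810 = 226.7029 kJ
Q_total = 655.9141 kJ

655.9141 kJ


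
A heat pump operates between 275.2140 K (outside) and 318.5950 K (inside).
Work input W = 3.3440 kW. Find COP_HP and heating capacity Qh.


COP = 318.5950 / 43.3810 = 7.3441
Qh = 7.3441 * 3.3440 = 24.5587 kW

COP = 7.3441, Qh = 24.5587 kW


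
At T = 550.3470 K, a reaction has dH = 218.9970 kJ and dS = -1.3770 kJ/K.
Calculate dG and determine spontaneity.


T*dS = 550.3470 * -1.3770 = -757.8278 kJ
dG = 218.9970 + 757.8278 = 976.8248 kJ (non-spontaneous)

dG = 976.8248 kJ, non-spontaneous


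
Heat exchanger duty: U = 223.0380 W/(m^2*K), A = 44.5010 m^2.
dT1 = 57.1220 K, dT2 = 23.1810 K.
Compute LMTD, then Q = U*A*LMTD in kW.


LMTD = 37.6346 K
Q = 223.0380 * 44.5010 * 37.6346 = 373538.9527 W = 373.5390 kW

373.5390 kW


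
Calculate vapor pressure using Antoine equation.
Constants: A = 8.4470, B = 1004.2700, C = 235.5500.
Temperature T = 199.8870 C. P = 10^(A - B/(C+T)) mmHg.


C+T = 435.4370
B/(C+T) = 2.3063
log10(P) = 8.4470 - 2.3063 = 6.1407
P = 10^6.1407 = 1382452.7188 mmHg

1382452.7188 mmHg


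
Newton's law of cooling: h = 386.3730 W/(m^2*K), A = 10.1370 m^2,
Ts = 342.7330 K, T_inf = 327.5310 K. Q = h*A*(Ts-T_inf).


dT = 15.2020 K
Q = 386.3730 * 10.1370 * 15.2020 = 59541.1125 W

59541.1125 W


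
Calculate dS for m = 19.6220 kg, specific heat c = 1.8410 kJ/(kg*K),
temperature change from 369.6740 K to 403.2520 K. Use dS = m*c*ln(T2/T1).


T2/T1 = 1.0908
ln(T2/T1) = 0.0869
dS = 19.6220 * 1.8410 * 0.0869 = 3.1406 kJ/K

3.1406 kJ/K


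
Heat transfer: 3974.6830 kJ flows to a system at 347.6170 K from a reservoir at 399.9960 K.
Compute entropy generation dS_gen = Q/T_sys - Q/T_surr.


dS_sys = 3974.6830/347.6170 = 11.4341 kJ/K
dS_surr = -3974.6830/399.9960 = -9.9368 kJ/K
dS_gen = 11.4341 - 9.9368 = 1.4973 kJ/K (irreversible)

dS_gen = 1.4973 kJ/K, irreversible


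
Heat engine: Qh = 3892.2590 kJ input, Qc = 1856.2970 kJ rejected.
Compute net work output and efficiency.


W = 3892.2590 - 1856.2970 = 2035.9620 kJ
eta = 2035.9620 / 3892.2590 = 0.5231 = 52.3080%

W = 2035.9620 kJ, eta = 52.3080%


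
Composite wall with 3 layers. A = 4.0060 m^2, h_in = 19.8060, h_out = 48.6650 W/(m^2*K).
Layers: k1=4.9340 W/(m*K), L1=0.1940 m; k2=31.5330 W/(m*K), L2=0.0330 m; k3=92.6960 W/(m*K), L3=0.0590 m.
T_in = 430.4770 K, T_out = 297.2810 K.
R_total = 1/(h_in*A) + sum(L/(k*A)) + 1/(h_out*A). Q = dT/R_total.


R_conv_in = 1/(19.8060*4.0060) = 0.0126
R_1 = 0.1940/(4.9340*4.0060) = 0.0098
R_2 = 0.0330/(31.5330*4.0060) = 0.0003
R_3 = 0.0590/(92.6960*4.0060) = 0.0002
R_conv_out = 1/(48.6650*4.0060) = 0.0051
R_total = 0.0280 K/W
Q = 133.1960 / 0.0280 = 4762.4167 W

R_total = 0.0280 K/W, Q = 4762.4167 W


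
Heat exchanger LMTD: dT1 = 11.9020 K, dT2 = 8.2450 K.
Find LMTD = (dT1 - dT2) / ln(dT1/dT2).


dT1/dT2 = 1.4435
ln(dT1/dT2) = 0.3671
LMTD = 3.6570 / 0.3671 = 9.9619 K

9.9619 K


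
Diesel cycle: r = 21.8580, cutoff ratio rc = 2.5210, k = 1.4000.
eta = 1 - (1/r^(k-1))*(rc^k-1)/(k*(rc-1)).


r^(k-1) = 3.4343
rc^k = 3.6492
eta = 0.6377 = 63.7741%

63.7741%


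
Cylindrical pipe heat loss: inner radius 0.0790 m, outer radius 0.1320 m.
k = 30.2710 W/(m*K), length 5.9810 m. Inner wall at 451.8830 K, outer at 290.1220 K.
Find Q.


dT = 161.7610 K
ln(ro/ri) = 0.5134
Q = 2*pi*30.2710*5.9810*161.7610 / 0.5134 = 358457.1539 W

358457.1539 W


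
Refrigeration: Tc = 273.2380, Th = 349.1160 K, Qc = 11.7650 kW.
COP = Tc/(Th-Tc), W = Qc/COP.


COP = 273.2380 / 75.8780 = 3.6010
W = 11.7650 / 3.6010 = 3.2671 kW

COP = 3.6010, W = 3.2671 kW


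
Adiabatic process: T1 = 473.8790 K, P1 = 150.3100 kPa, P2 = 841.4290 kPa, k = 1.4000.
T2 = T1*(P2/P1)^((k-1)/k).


(k-1)/k = 0.2857
(P2/P1)^exp = 1.6358
T2 = 473.8790 * 1.6358 = 775.1580 K

775.1580 K


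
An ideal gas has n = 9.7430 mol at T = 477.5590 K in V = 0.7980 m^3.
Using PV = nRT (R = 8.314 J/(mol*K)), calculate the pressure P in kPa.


P = nRT/V = 9.7430 * 8.314 * 477.5590 / 0.7980
= 38683.8559 / 0.7980 = 48476.0099 Pa = 48.4760 kPa

48.4760 kPa


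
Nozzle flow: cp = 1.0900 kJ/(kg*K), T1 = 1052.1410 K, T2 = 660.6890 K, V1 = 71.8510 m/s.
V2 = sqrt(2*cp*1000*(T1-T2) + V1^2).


dT = 391.4520 K
2*cp*1000*dT = 853365.3600
V1^2 = 5162.5662
V2 = sqrt(858527.9262) = 926.5678 m/s

926.5678 m/s


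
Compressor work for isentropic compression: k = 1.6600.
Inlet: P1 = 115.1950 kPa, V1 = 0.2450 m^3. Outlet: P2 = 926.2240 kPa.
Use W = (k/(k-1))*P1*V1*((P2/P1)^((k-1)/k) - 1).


(k-1)/k = 0.3976
(P2/P1)^exp = 2.2905
W = 2.5152 * 115.1950 * 0.2450 * (2.2905 - 1) = 91.6060 kJ

91.6060 kJ


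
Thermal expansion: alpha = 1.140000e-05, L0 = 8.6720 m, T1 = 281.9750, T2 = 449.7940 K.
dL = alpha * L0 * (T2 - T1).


dT = 167.8190 K
dL = 1.140000e-05 * 8.6720 * 167.8190 = 0.016591 m
L_final = 8.688591 m

dL = 0.016591 m


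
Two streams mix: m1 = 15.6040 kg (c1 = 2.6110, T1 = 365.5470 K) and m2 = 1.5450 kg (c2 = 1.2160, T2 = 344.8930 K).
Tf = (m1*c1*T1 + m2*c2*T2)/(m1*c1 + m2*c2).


num = 15541.0893
den = 42.6208
Tf = 364.6366 K

364.6366 K


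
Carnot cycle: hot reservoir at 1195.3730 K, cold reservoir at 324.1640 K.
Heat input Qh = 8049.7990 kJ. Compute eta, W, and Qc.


eta = 1 - 324.1640/1195.3730 = 0.7288
W = 0.7288 * 8049.7990 = 5866.8360 kJ
Qc = 8049.7990 - 5866.8360 = 2182.9630 kJ

eta = 72.8818%, W = 5866.8360 kJ, Qc = 2182.9630 kJ


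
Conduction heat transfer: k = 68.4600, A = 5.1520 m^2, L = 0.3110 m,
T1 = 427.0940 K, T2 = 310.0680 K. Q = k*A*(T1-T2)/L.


dT = 117.0260 K
Q = 68.4600 * 5.1520 * 117.0260 / 0.3110 = 132719.4952 W

132719.4952 W


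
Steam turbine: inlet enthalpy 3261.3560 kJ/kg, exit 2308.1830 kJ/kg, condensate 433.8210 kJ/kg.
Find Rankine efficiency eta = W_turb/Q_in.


W = 953.1730 kJ/kg
Q_in = 2827.5350 kJ/kg
eta = 0.3371 = 33.7104%

eta = 33.7104%


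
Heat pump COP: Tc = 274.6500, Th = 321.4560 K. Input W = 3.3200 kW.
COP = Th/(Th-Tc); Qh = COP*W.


COP = 321.4560 / 46.8060 = 6.8678
Qh = 6.8678 * 3.3200 = 22.8012 kW

COP = 6.8678, Qh = 22.8012 kW


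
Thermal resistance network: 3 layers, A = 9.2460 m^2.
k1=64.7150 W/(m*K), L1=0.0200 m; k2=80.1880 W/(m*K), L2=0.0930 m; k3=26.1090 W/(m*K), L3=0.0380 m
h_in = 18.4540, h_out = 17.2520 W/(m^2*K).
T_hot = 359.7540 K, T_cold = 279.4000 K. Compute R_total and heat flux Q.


R_conv_in = 1/(18.4540*9.2460) = 0.0059
R_1 = 0.0200/(64.7150*9.2460) = 3.3425e-05
R_2 = 0.0930/(80.1880*9.2460) = 0.0001
R_3 = 0.0380/(26.1090*9.2460) = 0.0002
R_conv_out = 1/(17.2520*9.2460) = 0.0063
R_total = 0.0124 K/W
Q = 80.3540 / 0.0124 = 6456.1194 W

R_total = 0.0124 K/W, Q = 6456.1194 W


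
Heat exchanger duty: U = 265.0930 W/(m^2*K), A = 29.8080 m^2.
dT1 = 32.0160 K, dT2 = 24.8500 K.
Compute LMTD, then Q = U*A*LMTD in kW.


LMTD = 28.2819 K
Q = 265.0930 * 29.8080 * 28.2819 = 223480.1500 W = 223.4802 kW

223.4802 kW


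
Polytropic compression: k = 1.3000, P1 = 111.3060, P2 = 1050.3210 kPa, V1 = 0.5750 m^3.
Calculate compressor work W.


(k-1)/k = 0.2308
(P2/P1)^exp = 1.6786
W = 4.3333 * 111.3060 * 0.5750 * (1.6786 - 1) = 188.2092 kJ

188.2092 kJ


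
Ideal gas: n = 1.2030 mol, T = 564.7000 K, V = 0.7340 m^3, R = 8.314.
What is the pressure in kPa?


P = nRT/V = 1.2030 * 8.314 * 564.7000 / 0.7340
= 5647.9837 / 0.7340 = 7694.8007 Pa = 7.6948 kPa

7.6948 kPa


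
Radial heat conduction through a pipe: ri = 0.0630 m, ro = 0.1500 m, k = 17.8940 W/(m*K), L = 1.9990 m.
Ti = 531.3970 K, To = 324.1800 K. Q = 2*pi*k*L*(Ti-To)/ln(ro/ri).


dT = 207.2170 K
ln(ro/ri) = 0.8675
Q = 2*pi*17.8940*1.9990*207.2170 / 0.8675 = 53685.3402 W

53685.3402 W


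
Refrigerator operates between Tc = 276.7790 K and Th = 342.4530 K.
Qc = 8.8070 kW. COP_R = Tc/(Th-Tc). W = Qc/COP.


COP = 276.7790 / 65.6740 = 4.2144
W = 8.8070 / 4.2144 = 2.0897 kW

COP = 4.2144, W = 2.0897 kW


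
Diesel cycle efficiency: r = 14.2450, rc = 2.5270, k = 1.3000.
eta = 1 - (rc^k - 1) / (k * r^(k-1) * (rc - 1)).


r^(k-1) = 2.2187
rc^k = 3.3372
eta = 0.4693 = 46.9334%

46.9334%


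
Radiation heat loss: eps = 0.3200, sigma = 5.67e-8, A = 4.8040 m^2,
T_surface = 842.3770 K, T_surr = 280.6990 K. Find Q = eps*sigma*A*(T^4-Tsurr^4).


T^4 = 5.0353e+11
Tsurr^4 = 6.2082e+09
Q = 0.3200 * 5.67e-8 * 4.8040 * 4.9732e+11 = 43348.5146 W

43348.5146 W


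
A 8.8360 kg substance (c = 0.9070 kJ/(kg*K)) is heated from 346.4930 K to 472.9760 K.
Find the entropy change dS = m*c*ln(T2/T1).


T2/T1 = 1.3650
ln(T2/T1) = 0.3112
dS = 8.8360 * 0.9070 * 0.3112 = 2.4939 kJ/K

2.4939 kJ/K


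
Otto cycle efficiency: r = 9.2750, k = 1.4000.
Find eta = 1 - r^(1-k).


r^(k-1) = 2.4374
eta = 1 - 1/2.4374 = 0.5897 = 58.9726%

58.9726%


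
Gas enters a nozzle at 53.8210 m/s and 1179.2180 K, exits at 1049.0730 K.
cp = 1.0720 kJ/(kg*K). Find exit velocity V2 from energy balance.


dT = 130.1450 K
2*cp*1000*dT = 279030.8800
V1^2 = 2896.7000
V2 = sqrt(281927.5800) = 530.9685 m/s

530.9685 m/s


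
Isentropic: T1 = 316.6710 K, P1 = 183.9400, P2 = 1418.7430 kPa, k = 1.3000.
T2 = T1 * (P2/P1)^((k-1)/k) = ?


(k-1)/k = 0.2308
(P2/P1)^exp = 1.6023
T2 = 316.6710 * 1.6023 = 507.4031 K

507.4031 K


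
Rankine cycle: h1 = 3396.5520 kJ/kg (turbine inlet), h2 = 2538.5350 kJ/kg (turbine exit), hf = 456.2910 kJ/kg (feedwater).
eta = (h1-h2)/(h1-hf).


W = 858.0170 kJ/kg
Q_in = 2940.2610 kJ/kg
eta = 0.2918 = 29.1817%

eta = 29.1817%


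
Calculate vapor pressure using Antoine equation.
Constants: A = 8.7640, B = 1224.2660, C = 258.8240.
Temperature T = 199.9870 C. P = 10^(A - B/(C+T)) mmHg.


C+T = 458.8110
B/(C+T) = 2.6683
log10(P) = 8.7640 - 2.6683 = 6.0957
P = 10^6.0957 = 1246393.2328 mmHg

1246393.2328 mmHg


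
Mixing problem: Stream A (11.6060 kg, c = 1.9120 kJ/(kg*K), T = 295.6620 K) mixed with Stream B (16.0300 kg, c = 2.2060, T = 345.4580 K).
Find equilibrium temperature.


num = 18777.0864
den = 57.5529
Tf = 326.2581 K

326.2581 K


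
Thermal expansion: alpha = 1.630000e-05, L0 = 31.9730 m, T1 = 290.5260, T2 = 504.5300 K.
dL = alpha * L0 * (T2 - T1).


dT = 214.0040 K
dL = 1.630000e-05 * 31.9730 * 214.0040 = 0.111530 m
L_final = 32.084530 m

dL = 0.111530 m


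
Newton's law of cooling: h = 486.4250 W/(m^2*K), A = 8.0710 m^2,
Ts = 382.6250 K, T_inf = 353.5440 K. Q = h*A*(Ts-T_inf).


dT = 29.0810 K
Q = 486.4250 * 8.0710 * 29.0810 = 114170.1499 W

114170.1499 W


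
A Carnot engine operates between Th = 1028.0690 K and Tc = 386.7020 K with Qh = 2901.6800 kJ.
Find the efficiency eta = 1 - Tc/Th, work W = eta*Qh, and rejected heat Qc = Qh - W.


eta = 1 - 386.7020/1028.0690 = 0.6239
W = 0.6239 * 2901.6800 = 1810.2304 kJ
Qc = 2901.6800 - 1810.2304 = 1091.4496 kJ

eta = 62.3856%, W = 1810.2304 kJ, Qc = 1091.4496 kJ


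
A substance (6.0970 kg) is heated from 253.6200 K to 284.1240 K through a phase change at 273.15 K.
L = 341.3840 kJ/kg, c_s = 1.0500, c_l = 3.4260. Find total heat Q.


Q1 (sensible, solid) = 6.0970 * 1.0500 * 19.5300 = 125.0281 kJ
Q2 (latent) = 6.0970 * 341.3840 = 2081.4182 kJ
Q3 (sensible, liquid) = 6.0970 * 3.4260 * 10.9740 = 229.2284 kJ
Q_total = 2435.6748 kJ

2435.6748 kJ


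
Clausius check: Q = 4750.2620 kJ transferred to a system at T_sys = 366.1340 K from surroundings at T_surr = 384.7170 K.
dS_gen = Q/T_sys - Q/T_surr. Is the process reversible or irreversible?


dS_sys = 4750.2620/366.1340 = 12.9741 kJ/K
dS_surr = -4750.2620/384.7170 = -12.3474 kJ/K
dS_gen = 12.9741 - 12.3474 = 0.6267 kJ/K (irreversible)

dS_gen = 0.6267 kJ/K, irreversible


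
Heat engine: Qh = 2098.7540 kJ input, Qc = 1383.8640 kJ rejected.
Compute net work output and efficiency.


W = 2098.7540 - 1383.8640 = 714.8900 kJ
eta = 714.8900 / 2098.7540 = 0.3406 = 34.0626%

W = 714.8900 kJ, eta = 34.0626%


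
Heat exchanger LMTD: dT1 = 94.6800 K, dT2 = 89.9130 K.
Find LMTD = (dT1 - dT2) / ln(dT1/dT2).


dT1/dT2 = 1.0530
ln(dT1/dT2) = 0.0517
LMTD = 4.7670 / 0.0517 = 92.2760 K

92.2760 K


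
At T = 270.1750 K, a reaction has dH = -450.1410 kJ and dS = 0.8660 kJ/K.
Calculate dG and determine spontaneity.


T*dS = 270.1750 * 0.8660 = 233.9716 kJ
dG = -450.1410 - 233.9716 = -684.1126 kJ (spontaneous)

dG = -684.1126 kJ, spontaneous


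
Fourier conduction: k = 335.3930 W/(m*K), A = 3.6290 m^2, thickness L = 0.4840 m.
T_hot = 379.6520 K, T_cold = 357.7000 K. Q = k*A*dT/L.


dT = 21.9520 K
Q = 335.3930 * 3.6290 * 21.9520 / 0.4840 = 55203.8916 W

55203.8916 W


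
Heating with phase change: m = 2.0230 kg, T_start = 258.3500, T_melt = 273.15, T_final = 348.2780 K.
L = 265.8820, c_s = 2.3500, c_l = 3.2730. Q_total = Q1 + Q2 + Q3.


Q1 (sensible, solid) = 2.0230 * 2.3500 * 14.8000 = 70.3599 kJ
Q2 (latent) = 2.0230 * 265.8820 = 537.8793 kJ
Q3 (sensible, liquid) = 2.0230 * 3.2730 * 75.1280 = 497.4434 kJ
Q_total = 1105.6827 kJ

1105.6827 kJ


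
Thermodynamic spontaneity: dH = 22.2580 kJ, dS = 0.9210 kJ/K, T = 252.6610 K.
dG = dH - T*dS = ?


T*dS = 252.6610 * 0.9210 = 232.7008 kJ
dG = 22.2580 - 232.7008 = -210.4428 kJ (spontaneous)

dG = -210.4428 kJ, spontaneous


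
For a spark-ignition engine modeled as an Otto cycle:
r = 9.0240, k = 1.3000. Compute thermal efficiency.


r^(k-1) = 1.9347
eta = 1 - 1/1.9347 = 0.4831 = 48.3131%

48.3131%


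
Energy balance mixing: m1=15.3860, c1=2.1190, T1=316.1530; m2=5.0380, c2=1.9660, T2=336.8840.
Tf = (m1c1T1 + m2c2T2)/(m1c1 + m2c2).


num = 13644.2530
den = 42.5076
Tf = 320.9835 K

320.9835 K


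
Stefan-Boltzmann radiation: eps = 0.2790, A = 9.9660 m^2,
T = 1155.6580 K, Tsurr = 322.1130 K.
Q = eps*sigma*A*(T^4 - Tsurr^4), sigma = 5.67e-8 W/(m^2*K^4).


T^4 = 1.7837e+12
Tsurr^4 = 1.0765e+10
Q = 0.2790 * 5.67e-8 * 9.9660 * 1.7729e+12 = 279509.3395 W

279509.3395 W


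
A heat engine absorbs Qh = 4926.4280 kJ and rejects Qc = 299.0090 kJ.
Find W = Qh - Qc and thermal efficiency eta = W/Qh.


W = 4926.4280 - 299.0090 = 4627.4190 kJ
eta = 4627.4190 / 4926.4280 = 0.9393 = 93.9305%

W = 4627.4190 kJ, eta = 93.9305%


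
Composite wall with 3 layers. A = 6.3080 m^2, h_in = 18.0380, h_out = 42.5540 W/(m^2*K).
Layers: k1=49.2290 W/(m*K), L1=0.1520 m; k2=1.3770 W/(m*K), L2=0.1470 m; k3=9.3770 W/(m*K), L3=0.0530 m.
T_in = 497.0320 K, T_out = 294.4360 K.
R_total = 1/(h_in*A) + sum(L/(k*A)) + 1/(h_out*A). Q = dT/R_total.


R_conv_in = 1/(18.0380*6.3080) = 0.0088
R_1 = 0.1520/(49.2290*6.3080) = 0.0005
R_2 = 0.1470/(1.3770*6.3080) = 0.0169
R_3 = 0.0530/(9.3770*6.3080) = 0.0009
R_conv_out = 1/(42.5540*6.3080) = 0.0037
R_total = 0.0308 K/W
Q = 202.5960 / 0.0308 = 6572.8792 W

R_total = 0.0308 K/W, Q = 6572.8792 W


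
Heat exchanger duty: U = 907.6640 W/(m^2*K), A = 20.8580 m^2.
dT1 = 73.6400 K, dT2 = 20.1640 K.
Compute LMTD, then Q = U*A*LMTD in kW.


LMTD = 41.2850 K
Q = 907.6640 * 20.8580 * 41.2850 = 781609.5132 W = 781.6095 kW

781.6095 kW


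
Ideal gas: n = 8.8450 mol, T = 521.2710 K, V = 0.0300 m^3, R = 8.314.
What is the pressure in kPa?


P = nRT/V = 8.8450 * 8.314 * 521.2710 / 0.0300
= 38332.8775 / 0.0300 = 1277762.5849 Pa = 1277.7626 kPa

1277.7626 kPa


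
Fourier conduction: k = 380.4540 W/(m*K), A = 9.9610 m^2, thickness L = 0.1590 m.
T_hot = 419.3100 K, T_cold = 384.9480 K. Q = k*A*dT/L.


dT = 34.3620 K
Q = 380.4540 * 9.9610 * 34.3620 / 0.1590 = 819004.7184 W

819004.7184 W


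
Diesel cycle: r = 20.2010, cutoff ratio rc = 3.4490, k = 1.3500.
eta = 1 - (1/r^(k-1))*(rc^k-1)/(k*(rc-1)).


r^(k-1) = 2.8634
rc^k = 5.3197
eta = 0.5437 = 54.3702%

54.3702%


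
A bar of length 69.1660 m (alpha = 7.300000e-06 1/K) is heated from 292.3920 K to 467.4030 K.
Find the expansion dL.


dT = 175.0110 K
dL = 7.300000e-06 * 69.1660 * 175.0110 = 0.088365 m
L_final = 69.254365 m

dL = 0.088365 m


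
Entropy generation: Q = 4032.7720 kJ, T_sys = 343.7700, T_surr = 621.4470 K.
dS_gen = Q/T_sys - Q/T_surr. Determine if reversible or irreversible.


dS_sys = 4032.7720/343.7700 = 11.7310 kJ/K
dS_surr = -4032.7720/621.4470 = -6.4893 kJ/K
dS_gen = 11.7310 - 6.4893 = 5.2417 kJ/K (irreversible)

dS_gen = 5.2417 kJ/K, irreversible


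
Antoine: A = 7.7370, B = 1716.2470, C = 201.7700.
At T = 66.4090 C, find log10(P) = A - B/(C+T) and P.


C+T = 268.1790
B/(C+T) = 6.3996
log10(P) = 7.7370 - 6.3996 = 1.3374
P = 10^1.3374 = 21.7454 mmHg

21.7454 mmHg


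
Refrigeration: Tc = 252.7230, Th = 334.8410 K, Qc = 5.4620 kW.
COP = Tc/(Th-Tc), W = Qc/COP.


COP = 252.7230 / 82.1180 = 3.0776
W = 5.4620 / 3.0776 = 1.7748 kW

COP = 3.0776, W = 1.7748 kW


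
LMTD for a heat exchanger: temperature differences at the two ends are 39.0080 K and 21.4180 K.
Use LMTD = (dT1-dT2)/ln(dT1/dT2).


dT1/dT2 = 1.8213
ln(dT1/dT2) = 0.5995
LMTD = 17.5900 / 0.5995 = 29.3394 K

29.3394 K


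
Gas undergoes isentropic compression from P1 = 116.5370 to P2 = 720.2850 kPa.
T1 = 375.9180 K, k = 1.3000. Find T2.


(k-1)/k = 0.2308
(P2/P1)^exp = 1.5225
T2 = 375.9180 * 1.5225 = 572.3227 K

572.3227 K


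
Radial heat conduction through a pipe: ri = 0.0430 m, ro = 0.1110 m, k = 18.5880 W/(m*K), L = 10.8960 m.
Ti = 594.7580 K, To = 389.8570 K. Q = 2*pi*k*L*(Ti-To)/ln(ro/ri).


dT = 204.9010 K
ln(ro/ri) = 0.9483
Q = 2*pi*18.5880*10.8960*204.9010 / 0.9483 = 274956.6172 W

274956.6172 W


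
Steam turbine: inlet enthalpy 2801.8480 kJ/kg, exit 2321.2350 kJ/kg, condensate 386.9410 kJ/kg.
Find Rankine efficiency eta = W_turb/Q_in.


W = 480.6130 kJ/kg
Q_in = 2414.9070 kJ/kg
eta = 0.1990 = 19.9019%

eta = 19.9019%


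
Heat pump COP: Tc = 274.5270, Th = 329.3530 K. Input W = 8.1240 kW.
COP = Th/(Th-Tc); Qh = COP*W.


COP = 329.3530 / 54.8260 = 6.0072
Qh = 6.0072 * 8.1240 = 48.8028 kW

COP = 6.0072, Qh = 48.8028 kW


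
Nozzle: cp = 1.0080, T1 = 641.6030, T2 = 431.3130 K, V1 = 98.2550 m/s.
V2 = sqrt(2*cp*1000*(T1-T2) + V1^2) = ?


dT = 210.2900 K
2*cp*1000*dT = 423944.6400
V1^2 = 9654.0450
V2 = sqrt(433598.6850) = 658.4821 m/s

658.4821 m/s


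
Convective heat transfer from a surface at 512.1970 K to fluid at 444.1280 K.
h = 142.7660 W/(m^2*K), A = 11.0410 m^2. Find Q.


dT = 68.0690 K
Q = 142.7660 * 11.0410 * 68.0690 = 107295.7629 W

107295.7629 W


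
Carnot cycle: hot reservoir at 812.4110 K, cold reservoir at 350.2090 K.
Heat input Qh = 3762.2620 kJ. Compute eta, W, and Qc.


eta = 1 - 350.2090/812.4110 = 0.5689
W = 0.5689 * 3762.2620 = 2140.4499 kJ
Qc = 3762.2620 - 2140.4499 = 1621.8121 kJ

eta = 56.8926%, W = 2140.4499 kJ, Qc = 1621.8121 kJ


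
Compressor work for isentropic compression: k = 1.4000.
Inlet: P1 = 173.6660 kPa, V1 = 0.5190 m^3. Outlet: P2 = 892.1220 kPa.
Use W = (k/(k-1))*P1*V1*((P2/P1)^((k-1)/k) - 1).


(k-1)/k = 0.2857
(P2/P1)^exp = 1.5961
W = 3.5000 * 173.6660 * 0.5190 * (1.5961 - 1) = 188.0480 kJ

188.0480 kJ


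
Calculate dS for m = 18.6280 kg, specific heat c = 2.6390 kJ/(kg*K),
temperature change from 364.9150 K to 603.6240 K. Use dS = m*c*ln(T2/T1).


T2/T1 = 1.6541
ln(T2/T1) = 0.5033
dS = 18.6280 * 2.6390 * 0.5033 = 24.7412 kJ/K

24.7412 kJ/K


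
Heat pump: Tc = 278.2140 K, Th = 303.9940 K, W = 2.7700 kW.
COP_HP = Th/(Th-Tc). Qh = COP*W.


COP = 303.9940 / 25.7800 = 11.7919
Qh = 11.7919 * 2.7700 = 32.6634 kW

COP = 11.7919, Qh = 32.6634 kW


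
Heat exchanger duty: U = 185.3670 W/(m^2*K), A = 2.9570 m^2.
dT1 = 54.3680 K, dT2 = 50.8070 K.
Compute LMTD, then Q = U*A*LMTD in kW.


LMTD = 52.5674 K
Q = 185.3670 * 2.9570 * 52.5674 = 28813.7800 W = 28.8138 kW

28.8138 kW


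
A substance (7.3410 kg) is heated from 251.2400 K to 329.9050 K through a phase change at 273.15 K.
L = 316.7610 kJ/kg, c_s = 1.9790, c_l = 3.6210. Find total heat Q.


Q1 (sensible, solid) = 7.3410 * 1.9790 * 21.9100 = 318.3050 kJ
Q2 (latent) = 7.3410 * 316.7610 = 2325.3425 kJ
Q3 (sensible, liquid) = 7.3410 * 3.6210 * 56.7550 = 1508.6478 kJ
Q_total = 4152.2953 kJ

4152.2953 kJ


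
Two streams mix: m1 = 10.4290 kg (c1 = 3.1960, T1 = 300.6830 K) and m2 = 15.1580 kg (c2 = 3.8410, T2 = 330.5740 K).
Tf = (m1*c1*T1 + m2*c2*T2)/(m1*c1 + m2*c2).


num = 29268.7294
den = 91.5530
Tf = 319.6918 K

319.6918 K


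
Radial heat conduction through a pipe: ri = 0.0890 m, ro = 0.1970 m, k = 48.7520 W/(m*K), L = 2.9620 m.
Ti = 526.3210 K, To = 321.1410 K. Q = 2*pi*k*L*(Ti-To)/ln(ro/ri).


dT = 205.1800 K
ln(ro/ri) = 0.7946
Q = 2*pi*48.7520*2.9620*205.1800 / 0.7946 = 234294.2685 W

234294.2685 W


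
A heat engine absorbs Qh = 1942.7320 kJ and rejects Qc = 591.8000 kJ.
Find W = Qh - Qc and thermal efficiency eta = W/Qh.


W = 1942.7320 - 591.8000 = 1350.9320 kJ
eta = 1350.9320 / 1942.7320 = 0.6954 = 69.5377%

W = 1350.9320 kJ, eta = 69.5377%


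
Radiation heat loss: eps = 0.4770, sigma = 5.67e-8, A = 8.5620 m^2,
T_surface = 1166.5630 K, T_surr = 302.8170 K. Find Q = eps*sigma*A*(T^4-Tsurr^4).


T^4 = 1.8520e+12
Tsurr^4 = 8.4085e+09
Q = 0.4770 * 5.67e-8 * 8.5620 * 1.8436e+12 = 426906.8452 W

426906.8452 W


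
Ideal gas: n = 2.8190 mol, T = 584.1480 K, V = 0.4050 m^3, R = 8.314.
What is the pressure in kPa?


P = nRT/V = 2.8190 * 8.314 * 584.1480 / 0.4050
= 13690.7736 / 0.4050 = 33804.3794 Pa = 33.8044 kPa

33.8044 kPa


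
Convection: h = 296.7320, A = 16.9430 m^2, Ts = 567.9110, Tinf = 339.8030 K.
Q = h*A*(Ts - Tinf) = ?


dT = 228.1080 K
Q = 296.7320 * 16.9430 * 228.1080 = 1146819.8762 W

1146819.8762 W


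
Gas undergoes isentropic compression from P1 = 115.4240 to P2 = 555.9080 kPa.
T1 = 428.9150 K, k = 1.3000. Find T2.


(k-1)/k = 0.2308
(P2/P1)^exp = 1.4373
T2 = 428.9150 * 1.4373 = 616.4800 K

616.4800 K


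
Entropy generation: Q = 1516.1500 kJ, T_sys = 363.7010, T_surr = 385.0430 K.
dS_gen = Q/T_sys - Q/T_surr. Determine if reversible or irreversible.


dS_sys = 1516.1500/363.7010 = 4.1687 kJ/K
dS_surr = -1516.1500/385.0430 = -3.9376 kJ/K
dS_gen = 4.1687 - 3.9376 = 0.2311 kJ/K (irreversible)

dS_gen = 0.2311 kJ/K, irreversible


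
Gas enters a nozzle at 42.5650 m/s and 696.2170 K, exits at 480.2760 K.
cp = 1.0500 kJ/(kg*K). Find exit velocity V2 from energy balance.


dT = 215.9410 K
2*cp*1000*dT = 453476.1000
V1^2 = 1811.7792
V2 = sqrt(455287.8792) = 674.7502 m/s

674.7502 m/s


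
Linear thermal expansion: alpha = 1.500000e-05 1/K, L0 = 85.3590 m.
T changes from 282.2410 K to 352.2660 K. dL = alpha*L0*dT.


dT = 70.0250 K
dL = 1.500000e-05 * 85.3590 * 70.0250 = 0.089659 m
L_final = 85.448659 m

dL = 0.089659 m


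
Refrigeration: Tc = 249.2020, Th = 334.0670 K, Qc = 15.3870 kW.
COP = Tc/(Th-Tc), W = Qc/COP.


COP = 249.2020 / 84.8650 = 2.9365
W = 15.3870 / 2.9365 = 5.2400 kW

COP = 2.9365, W = 5.2400 kW


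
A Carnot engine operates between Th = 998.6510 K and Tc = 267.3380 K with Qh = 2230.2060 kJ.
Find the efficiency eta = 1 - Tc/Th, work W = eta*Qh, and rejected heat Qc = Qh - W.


eta = 1 - 267.3380/998.6510 = 0.7323
W = 0.7323 * 2230.2060 = 1633.1818 kJ
Qc = 2230.2060 - 1633.1818 = 597.0242 kJ

eta = 73.2301%, W = 1633.1818 kJ, Qc = 597.0242 kJ


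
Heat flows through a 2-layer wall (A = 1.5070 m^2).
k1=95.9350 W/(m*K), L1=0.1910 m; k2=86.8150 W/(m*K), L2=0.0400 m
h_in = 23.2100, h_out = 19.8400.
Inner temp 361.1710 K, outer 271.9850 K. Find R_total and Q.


R_conv_in = 1/(23.2100*1.5070) = 0.0286
R_1 = 0.1910/(95.9350*1.5070) = 0.0013
R_2 = 0.0400/(86.8150*1.5070) = 0.0003
R_conv_out = 1/(19.8400*1.5070) = 0.0334
R_total = 0.0637 K/W
Q = 89.1860 / 0.0637 = 1400.9131 W

R_total = 0.0637 K/W, Q = 1400.9131 W


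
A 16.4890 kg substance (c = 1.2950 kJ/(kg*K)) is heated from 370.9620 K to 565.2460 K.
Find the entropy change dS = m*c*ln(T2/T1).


T2/T1 = 1.5237
ln(T2/T1) = 0.4212
dS = 16.4890 * 1.2950 * 0.4212 = 8.9932 kJ/K

8.9932 kJ/K


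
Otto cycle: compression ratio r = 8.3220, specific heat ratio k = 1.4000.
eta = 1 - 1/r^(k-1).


r^(k-1) = 2.3339
eta = 1 - 1/2.3339 = 0.5715 = 57.1541%

57.1541%


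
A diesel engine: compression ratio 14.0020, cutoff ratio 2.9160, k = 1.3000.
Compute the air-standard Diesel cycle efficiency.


r^(k-1) = 2.2073
rc^k = 4.0200
eta = 0.4507 = 45.0702%

45.0702%


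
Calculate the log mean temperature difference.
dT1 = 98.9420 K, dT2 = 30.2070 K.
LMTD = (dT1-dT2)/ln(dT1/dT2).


dT1/dT2 = 3.2755
ln(dT1/dT2) = 1.1865
LMTD = 68.7350 / 1.1865 = 57.9328 K

57.9328 K


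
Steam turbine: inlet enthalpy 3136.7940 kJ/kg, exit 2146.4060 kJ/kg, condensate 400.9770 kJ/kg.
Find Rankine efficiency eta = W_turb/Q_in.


W = 990.3880 kJ/kg
Q_in = 2735.8170 kJ/kg
eta = 0.3620 = 36.2008%

eta = 36.2008%


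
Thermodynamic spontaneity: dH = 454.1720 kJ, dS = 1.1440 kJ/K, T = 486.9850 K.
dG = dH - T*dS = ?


T*dS = 486.9850 * 1.1440 = 557.1108 kJ
dG = 454.1720 - 557.1108 = -102.9388 kJ (spontaneous)

dG = -102.9388 kJ, spontaneous


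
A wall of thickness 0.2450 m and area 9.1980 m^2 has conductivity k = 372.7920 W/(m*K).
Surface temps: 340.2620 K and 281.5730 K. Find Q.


dT = 58.6890 K
Q = 372.7920 * 9.1980 * 58.6890 / 0.2450 = 821392.2757 W

821392.2757 W


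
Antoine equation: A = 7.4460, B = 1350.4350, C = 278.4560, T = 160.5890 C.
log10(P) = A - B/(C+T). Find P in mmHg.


C+T = 439.0450
B/(C+T) = 3.0758
log10(P) = 7.4460 - 3.0758 = 4.3702
P = 10^4.3702 = 23450.5785 mmHg

23450.5785 mmHg


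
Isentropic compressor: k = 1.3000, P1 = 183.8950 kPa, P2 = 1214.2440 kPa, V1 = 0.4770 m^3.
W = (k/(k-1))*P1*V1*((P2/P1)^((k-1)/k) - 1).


(k-1)/k = 0.2308
(P2/P1)^exp = 1.5459
W = 4.3333 * 183.8950 * 0.4770 * (1.5459 - 1) = 207.4870 kJ

207.4870 kJ


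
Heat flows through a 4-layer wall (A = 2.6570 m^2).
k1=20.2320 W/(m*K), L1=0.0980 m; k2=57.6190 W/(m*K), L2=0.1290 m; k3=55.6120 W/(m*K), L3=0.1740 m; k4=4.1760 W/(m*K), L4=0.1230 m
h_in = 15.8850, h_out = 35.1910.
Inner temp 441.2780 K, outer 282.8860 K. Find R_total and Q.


R_conv_in = 1/(15.8850*2.6570) = 0.0237
R_1 = 0.0980/(20.2320*2.6570) = 0.0018
R_2 = 0.1290/(57.6190*2.6570) = 0.0008
R_3 = 0.1740/(55.6120*2.6570) = 0.0012
R_4 = 0.1230/(4.1760*2.6570) = 0.0111
R_conv_out = 1/(35.1910*2.6570) = 0.0107
R_total = 0.0493 K/W
Q = 158.3920 / 0.0493 = 3211.7350 W

R_total = 0.0493 K/W, Q = 3211.7350 W


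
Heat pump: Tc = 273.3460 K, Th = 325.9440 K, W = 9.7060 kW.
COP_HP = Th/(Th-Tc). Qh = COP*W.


COP = 325.9440 / 52.5980 = 6.1969
Qh = 6.1969 * 9.7060 = 60.1470 kW

COP = 6.1969, Qh = 60.1470 kW


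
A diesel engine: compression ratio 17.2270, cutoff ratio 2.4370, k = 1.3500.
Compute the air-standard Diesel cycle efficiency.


r^(k-1) = 2.7082
rc^k = 3.3285
eta = 0.5568 = 55.6778%

55.6778%


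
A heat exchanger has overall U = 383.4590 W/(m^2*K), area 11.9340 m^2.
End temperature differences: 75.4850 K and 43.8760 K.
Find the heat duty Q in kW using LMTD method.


LMTD = 58.2583 K
Q = 383.4590 * 11.9340 * 58.2583 = 266601.6052 W = 266.6016 kW

266.6016 kW


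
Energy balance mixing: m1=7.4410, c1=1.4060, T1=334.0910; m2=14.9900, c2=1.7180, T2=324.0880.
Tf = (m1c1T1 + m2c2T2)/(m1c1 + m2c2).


num = 11841.4553
den = 36.2149
Tf = 326.9777 K

326.9777 K


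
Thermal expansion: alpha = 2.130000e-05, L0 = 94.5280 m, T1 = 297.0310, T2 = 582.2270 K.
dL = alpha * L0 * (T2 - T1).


dT = 285.1960 K
dL = 2.130000e-05 * 94.5280 * 285.1960 = 0.574227 m
L_final = 95.102227 m

dL = 0.574227 m


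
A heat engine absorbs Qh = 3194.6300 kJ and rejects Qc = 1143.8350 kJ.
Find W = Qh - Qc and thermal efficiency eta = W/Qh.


W = 3194.6300 - 1143.8350 = 2050.7950 kJ
eta = 2050.7950 / 3194.6300 = 0.6420 = 64.1951%

W = 2050.7950 kJ, eta = 64.1951%


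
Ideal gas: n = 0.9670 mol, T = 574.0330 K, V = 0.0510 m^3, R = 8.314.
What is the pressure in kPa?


P = nRT/V = 0.9670 * 8.314 * 574.0330 / 0.0510
= 4615.0175 / 0.0510 = 90490.5396 Pa = 90.4905 kPa

90.4905 kPa


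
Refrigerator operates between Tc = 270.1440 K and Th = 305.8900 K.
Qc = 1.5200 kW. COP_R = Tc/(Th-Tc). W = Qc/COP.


COP = 270.1440 / 35.7460 = 7.5573
W = 1.5200 / 7.5573 = 0.2011 kW

COP = 7.5573, W = 0.2011 kW


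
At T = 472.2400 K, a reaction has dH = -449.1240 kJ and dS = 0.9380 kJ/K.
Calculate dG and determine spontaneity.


T*dS = 472.2400 * 0.9380 = 442.9611 kJ
dG = -449.1240 - 442.9611 = -892.0851 kJ (spontaneous)

dG = -892.0851 kJ, spontaneous


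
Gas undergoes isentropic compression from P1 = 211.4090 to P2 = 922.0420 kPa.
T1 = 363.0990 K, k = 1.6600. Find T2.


(k-1)/k = 0.3976
(P2/P1)^exp = 1.7960
T2 = 363.0990 * 1.7960 = 652.1307 K

652.1307 K


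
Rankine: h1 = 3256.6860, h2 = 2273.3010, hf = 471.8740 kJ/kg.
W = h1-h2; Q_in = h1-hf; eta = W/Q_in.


W = 983.3850 kJ/kg
Q_in = 2784.8120 kJ/kg
eta = 0.3531 = 35.3124%

eta = 35.3124%


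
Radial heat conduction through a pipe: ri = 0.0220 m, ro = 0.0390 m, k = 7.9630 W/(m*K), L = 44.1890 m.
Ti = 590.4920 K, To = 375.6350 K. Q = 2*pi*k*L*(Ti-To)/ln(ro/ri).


dT = 214.8570 K
ln(ro/ri) = 0.5725
Q = 2*pi*7.9630*44.1890*214.8570 / 0.5725 = 829717.4326 W

829717.4326 W


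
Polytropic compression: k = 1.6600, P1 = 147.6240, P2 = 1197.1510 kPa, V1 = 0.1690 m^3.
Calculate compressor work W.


(k-1)/k = 0.3976
(P2/P1)^exp = 2.2983
W = 2.5152 * 147.6240 * 0.1690 * (2.2983 - 1) = 81.4671 kJ

81.4671 kJ


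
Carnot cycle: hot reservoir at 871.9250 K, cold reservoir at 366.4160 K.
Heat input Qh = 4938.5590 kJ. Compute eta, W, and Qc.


eta = 1 - 366.4160/871.9250 = 0.5798
W = 0.5798 * 4938.5590 = 2863.1889 kJ
Qc = 4938.5590 - 2863.1889 = 2075.3701 kJ

eta = 57.9762%, W = 2863.1889 kJ, Qc = 2075.3701 kJ


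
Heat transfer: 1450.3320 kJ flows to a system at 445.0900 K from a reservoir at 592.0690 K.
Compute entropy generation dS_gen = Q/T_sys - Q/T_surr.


dS_sys = 1450.3320/445.0900 = 3.2585 kJ/K
dS_surr = -1450.3320/592.0690 = -2.4496 kJ/K
dS_gen = 3.2585 - 2.4496 = 0.8089 kJ/K (irreversible)

dS_gen = 0.8089 kJ/K, irreversible


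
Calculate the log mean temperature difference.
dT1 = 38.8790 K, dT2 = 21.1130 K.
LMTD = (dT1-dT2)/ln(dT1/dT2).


dT1/dT2 = 1.8415
ln(dT1/dT2) = 0.6106
LMTD = 17.7660 / 0.6106 = 29.0976 K

29.0976 K


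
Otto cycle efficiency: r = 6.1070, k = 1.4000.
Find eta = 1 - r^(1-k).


r^(k-1) = 2.0622
eta = 1 - 1/2.0622 = 0.5151 = 51.5081%

51.5081%


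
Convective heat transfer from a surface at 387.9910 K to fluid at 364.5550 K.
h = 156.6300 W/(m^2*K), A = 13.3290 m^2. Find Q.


dT = 23.4360 K
Q = 156.6300 * 13.3290 * 23.4360 = 48927.8357 W

48927.8357 W


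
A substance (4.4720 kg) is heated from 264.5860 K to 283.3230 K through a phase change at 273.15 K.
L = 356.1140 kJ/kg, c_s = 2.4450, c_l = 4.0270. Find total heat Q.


Q1 (sensible, solid) = 4.4720 * 2.4450 * 8.5640 = 93.6391 kJ
Q2 (latent) = 4.4720 * 356.1140 = 1592.5418 kJ
Q3 (sensible, liquid) = 4.4720 * 4.0270 * 10.1730 = 183.2030 kJ
Q_total = 1869.3839 kJ

1869.3839 kJ


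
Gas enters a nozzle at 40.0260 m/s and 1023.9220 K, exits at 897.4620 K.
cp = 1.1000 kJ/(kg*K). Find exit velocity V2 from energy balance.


dT = 126.4600 K
2*cp*1000*dT = 278212.0000
V1^2 = 1602.0807
V2 = sqrt(279814.0807) = 528.9746 m/s

528.9746 m/s


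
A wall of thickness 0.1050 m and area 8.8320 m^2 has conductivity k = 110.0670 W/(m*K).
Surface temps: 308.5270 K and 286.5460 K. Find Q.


dT = 21.9810 K
Q = 110.0670 * 8.8320 * 21.9810 / 0.1050 = 203504.6500 W

203504.6500 W


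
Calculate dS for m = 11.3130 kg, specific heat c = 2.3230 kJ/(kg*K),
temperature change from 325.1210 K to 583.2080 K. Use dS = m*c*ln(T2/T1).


T2/T1 = 1.7938
ln(T2/T1) = 0.5843
dS = 11.3130 * 2.3230 * 0.5843 = 15.3567 kJ/K

15.3567 kJ/K


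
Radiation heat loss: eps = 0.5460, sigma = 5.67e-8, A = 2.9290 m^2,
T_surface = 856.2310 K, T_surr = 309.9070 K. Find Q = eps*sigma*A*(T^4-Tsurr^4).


T^4 = 5.3748e+11
Tsurr^4 = 9.2241e+09
Q = 0.5460 * 5.67e-8 * 2.9290 * 5.2826e+11 = 47900.5952 W

47900.5952 W


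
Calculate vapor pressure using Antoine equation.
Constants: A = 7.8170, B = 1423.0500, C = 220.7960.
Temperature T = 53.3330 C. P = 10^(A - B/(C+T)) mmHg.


C+T = 274.1290
B/(C+T) = 5.1912
log10(P) = 7.8170 - 5.1912 = 2.6258
P = 10^2.6258 = 422.5041 mmHg

422.5041 mmHg


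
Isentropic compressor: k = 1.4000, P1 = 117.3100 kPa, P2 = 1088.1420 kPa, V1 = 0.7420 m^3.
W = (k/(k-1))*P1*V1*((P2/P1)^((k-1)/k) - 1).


(k-1)/k = 0.2857
(P2/P1)^exp = 1.8897
W = 3.5000 * 117.3100 * 0.7420 * (1.8897 - 1) = 271.0415 kJ

271.0415 kJ


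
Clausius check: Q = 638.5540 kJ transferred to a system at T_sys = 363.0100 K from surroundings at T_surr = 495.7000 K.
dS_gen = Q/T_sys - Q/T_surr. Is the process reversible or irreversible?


dS_sys = 638.5540/363.0100 = 1.7591 kJ/K
dS_surr = -638.5540/495.7000 = -1.2882 kJ/K
dS_gen = 1.7591 - 1.2882 = 0.4709 kJ/K (irreversible)

dS_gen = 0.4709 kJ/K, irreversible


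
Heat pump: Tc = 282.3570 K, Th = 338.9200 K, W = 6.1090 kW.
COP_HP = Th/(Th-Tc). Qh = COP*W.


COP = 338.9200 / 56.5630 = 5.9919
Qh = 5.9919 * 6.1090 = 36.6045 kW

COP = 5.9919, Qh = 36.6045 kW


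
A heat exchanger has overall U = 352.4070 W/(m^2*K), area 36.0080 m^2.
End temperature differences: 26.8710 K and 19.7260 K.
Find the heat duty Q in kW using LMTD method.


LMTD = 23.1147 K
Q = 352.4070 * 36.0080 * 23.1147 = 293313.8687 W = 293.3139 kW

293.3139 kW


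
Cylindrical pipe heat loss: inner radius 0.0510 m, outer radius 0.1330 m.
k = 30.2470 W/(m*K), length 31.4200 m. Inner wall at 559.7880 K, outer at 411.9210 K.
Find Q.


dT = 147.8670 K
ln(ro/ri) = 0.9585
Q = 2*pi*30.2470*31.4200*147.8670 / 0.9585 = 921163.7823 W

921163.7823 W


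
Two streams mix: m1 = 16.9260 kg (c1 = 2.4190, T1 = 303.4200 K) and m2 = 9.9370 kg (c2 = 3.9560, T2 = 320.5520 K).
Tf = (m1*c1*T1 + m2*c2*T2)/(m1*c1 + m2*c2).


num = 25024.3732
den = 80.2548
Tf = 311.8117 K

311.8117 K


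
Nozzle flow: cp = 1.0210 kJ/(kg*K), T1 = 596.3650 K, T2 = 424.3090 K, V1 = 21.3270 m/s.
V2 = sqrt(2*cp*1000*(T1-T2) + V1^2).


dT = 172.0560 K
2*cp*1000*dT = 351338.3520
V1^2 = 454.8409
V2 = sqrt(351793.1929) = 593.1216 m/s

593.1216 m/s


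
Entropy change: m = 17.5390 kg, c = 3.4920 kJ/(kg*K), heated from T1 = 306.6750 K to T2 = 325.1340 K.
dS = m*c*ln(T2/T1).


T2/T1 = 1.0602
ln(T2/T1) = 0.0584
dS = 17.5390 * 3.4920 * 0.0584 = 3.5798 kJ/K

3.5798 kJ/K


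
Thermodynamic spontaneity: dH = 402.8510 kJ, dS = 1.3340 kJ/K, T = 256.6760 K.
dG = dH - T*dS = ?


T*dS = 256.6760 * 1.3340 = 342.4058 kJ
dG = 402.8510 - 342.4058 = 60.4452 kJ (non-spontaneous)

dG = 60.4452 kJ, non-spontaneous


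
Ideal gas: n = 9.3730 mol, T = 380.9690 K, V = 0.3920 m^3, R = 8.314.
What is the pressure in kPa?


P = nRT/V = 9.3730 * 8.314 * 380.9690 / 0.3920
= 29687.8177 / 0.3920 = 75734.2289 Pa = 75.7342 kPa

75.7342 kPa


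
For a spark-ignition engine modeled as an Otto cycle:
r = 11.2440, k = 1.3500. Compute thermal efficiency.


r^(k-1) = 2.3325
eta = 1 - 1/2.3325 = 0.5713 = 57.1276%

57.1276%


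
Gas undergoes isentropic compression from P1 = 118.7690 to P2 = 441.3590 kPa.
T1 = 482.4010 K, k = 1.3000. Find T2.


(k-1)/k = 0.2308
(P2/P1)^exp = 1.3538
T2 = 482.4010 * 1.3538 = 653.0812 K

653.0812 K


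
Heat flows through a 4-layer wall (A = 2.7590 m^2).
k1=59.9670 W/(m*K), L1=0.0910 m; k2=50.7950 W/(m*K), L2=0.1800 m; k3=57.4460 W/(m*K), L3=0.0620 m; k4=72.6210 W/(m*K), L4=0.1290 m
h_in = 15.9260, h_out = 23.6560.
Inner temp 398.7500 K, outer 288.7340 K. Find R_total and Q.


R_conv_in = 1/(15.9260*2.7590) = 0.0228
R_1 = 0.0910/(59.9670*2.7590) = 0.0006
R_2 = 0.1800/(50.7950*2.7590) = 0.0013
R_3 = 0.0620/(57.4460*2.7590) = 0.0004
R_4 = 0.1290/(72.6210*2.7590) = 0.0006
R_conv_out = 1/(23.6560*2.7590) = 0.0153
R_total = 0.0409 K/W
Q = 110.0160 / 0.0409 = 2686.6242 W

R_total = 0.0409 K/W, Q = 2686.6242 W


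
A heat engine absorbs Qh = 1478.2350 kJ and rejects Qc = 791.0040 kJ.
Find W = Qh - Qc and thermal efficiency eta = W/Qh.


W = 1478.2350 - 791.0040 = 687.2310 kJ
eta = 687.2310 / 1478.2350 = 0.4649 = 46.4900%

W = 687.2310 kJ, eta = 46.4900%


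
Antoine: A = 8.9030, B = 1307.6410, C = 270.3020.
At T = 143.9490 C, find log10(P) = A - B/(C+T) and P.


C+T = 414.2510
B/(C+T) = 3.1566
log10(P) = 8.9030 - 3.1566 = 5.7464
P = 10^5.7464 = 557648.6662 mmHg

557648.6662 mmHg
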